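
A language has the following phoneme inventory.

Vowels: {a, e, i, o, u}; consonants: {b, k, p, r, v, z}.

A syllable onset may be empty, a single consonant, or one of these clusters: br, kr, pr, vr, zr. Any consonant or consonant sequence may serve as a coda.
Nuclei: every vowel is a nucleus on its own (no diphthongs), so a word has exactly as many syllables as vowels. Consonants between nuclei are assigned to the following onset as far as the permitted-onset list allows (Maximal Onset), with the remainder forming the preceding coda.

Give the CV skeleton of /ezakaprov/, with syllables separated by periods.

V.CV.CV.CCVC

The vowels are e, a, a, o — 4 nuclei, so 4 syllables.
Between /e/ (V1) and /a/ (V2): just /z/ — single C goes to the following onset.
Between /a/ (V2) and /a/ (V3): just /k/ — single C goes to the following onset.
Between /a/ (V3) and /o/ (V4): /pr/ is a licit onset in full, so it all attaches to the next syllable.
Result: e.za.ka.prov.
Mapping each syllable to C/V: /e/ → V, /za/ → CV, /ka/ → CV, /prov/ → CCVC.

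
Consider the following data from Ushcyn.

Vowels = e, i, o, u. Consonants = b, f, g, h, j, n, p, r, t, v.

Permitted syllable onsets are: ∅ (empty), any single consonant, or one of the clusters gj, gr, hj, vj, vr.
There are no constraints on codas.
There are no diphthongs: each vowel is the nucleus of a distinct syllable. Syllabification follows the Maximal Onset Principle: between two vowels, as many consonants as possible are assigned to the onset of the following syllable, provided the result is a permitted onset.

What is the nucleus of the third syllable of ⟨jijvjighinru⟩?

i

The vowels are i, i, i, u — 4 nuclei, so 4 syllables.
The third nucleus (vowel 3 from the left) is /i/.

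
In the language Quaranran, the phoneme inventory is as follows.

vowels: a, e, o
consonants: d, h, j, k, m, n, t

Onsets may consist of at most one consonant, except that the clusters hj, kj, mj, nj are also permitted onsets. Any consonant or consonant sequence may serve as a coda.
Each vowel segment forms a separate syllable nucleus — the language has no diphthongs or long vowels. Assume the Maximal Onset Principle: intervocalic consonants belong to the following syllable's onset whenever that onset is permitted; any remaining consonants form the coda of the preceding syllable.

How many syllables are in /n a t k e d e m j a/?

Vowels present: a, e, e, a; each is a nucleus, giving 4 syllables.

4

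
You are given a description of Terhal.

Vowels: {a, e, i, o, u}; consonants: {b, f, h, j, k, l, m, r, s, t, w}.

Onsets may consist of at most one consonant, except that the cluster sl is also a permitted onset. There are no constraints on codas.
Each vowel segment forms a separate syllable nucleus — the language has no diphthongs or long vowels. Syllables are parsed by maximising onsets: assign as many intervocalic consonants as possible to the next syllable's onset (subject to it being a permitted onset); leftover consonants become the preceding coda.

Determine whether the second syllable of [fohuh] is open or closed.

closed

Vowels present: o, u; each is a nucleus, giving 2 syllables.
V1 /o/ – V2 /u/: just /h/ — single C goes to the following onset.
Result: fo.huh.
Syllable 2 is /huh/ with coda /h/, so it is closed.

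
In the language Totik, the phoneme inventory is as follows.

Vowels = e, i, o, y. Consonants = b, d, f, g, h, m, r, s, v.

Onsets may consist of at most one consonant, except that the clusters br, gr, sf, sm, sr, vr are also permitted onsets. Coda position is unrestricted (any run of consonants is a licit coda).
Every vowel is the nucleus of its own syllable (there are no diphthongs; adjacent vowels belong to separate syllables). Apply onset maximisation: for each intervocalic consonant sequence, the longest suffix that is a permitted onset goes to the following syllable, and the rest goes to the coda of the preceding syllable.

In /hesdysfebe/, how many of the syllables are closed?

1

Nuclei (vowels): e, y, e, e → 4 syllables.
V1 /e/ – V2 /y/: /sd/; trying suffixes from longest down, /d/ is the first permitted one, so coda /s/ | onset /d/.
V2 /y/ – V3 /e/: /sf/ — entire cluster is a permitted onset → onset /sf/, coda ∅.
V3 /e/ – V4 /e/: /b/ is a single consonant, so it becomes the next onset.
Syllabification: hes.dy.sfe.be.
Classifying each syllable: /hes/ (closed), /dy/ (open), /sfe/ (open), /be/ (open).
Closed syllables: 1.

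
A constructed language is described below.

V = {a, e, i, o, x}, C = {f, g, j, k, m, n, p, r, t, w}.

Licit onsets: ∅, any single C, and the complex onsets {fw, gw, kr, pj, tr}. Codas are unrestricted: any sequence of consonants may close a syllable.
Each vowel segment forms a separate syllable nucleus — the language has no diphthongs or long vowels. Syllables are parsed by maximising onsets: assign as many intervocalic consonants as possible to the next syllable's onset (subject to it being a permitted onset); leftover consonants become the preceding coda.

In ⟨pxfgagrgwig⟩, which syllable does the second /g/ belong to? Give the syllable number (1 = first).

2

Vowels present: x, a, i; each is a nucleus, giving 3 syllables.
/x…a/ gap (V1→V2): /fg/ — longest licit onset from the right is /g/, leaving /f/ as coda.
/a…i/ gap (V2→V3): /grgw/ splits as /gr/ + /gw/ (/gw/ is the longest suffix that is a licit onset).
So the parse is pxf.gagr.gwig.
The second /g/ is in the coda of syllable 2 (/gagr/).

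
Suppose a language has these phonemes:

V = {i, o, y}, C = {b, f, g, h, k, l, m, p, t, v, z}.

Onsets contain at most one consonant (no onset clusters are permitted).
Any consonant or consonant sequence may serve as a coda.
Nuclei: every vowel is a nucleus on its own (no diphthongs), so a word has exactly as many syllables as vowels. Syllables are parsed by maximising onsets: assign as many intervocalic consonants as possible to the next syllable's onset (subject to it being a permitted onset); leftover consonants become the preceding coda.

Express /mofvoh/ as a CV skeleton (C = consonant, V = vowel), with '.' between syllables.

CVC.CVC

Vowels present: o, o; each is a nucleus, giving 2 syllables.
V1 /o/ – V2 /o/: /fv/; trying suffixes from longest down, /v/ is the first permitted one, so coda /f/ | onset /v/.
Syllabification: mof.voh.
Mapping each syllable to C/V: /mof/ → CVC, /voh/ → CVC.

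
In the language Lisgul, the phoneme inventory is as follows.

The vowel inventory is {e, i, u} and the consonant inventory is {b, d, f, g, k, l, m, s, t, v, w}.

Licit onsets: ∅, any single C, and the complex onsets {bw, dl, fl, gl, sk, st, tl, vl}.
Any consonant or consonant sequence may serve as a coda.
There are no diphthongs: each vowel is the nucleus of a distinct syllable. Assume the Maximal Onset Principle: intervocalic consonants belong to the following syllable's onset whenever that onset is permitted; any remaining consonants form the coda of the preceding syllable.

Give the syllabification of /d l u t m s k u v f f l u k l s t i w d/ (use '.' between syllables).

The vowels are u, u, u, i — 4 nuclei, so 4 syllables.
V1 /u/ – V2 /u/: /tmsk/ — longest licit onset from the right is /sk/, leaving /tm/ as coda.
V2 /u/ – V3 /u/: /vffl/ splits as /vf/ + /fl/ (/fl/ is the longest suffix that is a licit onset).
V3 /u/ – V4 /i/: /klst/; trying suffixes from longest down, /st/ is the first permitted one, so coda /kl/ | onset /st/.

dlutm.skuvf.flukl.stiwd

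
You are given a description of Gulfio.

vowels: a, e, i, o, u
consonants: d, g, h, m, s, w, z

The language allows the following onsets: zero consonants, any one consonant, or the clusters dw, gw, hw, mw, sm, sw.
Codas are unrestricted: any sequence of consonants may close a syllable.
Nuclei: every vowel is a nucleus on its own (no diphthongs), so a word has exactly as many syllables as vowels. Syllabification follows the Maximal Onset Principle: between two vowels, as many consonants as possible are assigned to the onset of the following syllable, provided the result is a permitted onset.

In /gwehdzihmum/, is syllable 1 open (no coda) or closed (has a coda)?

closed

Vowels present: e, i, u; each is a nucleus, giving 3 syllables.
Between /e/ (V1) and /i/ (V2): /hdz/ splits as /hd/ + /z/ (/z/ is the longest suffix that is a licit onset).
Between /i/ (V2) and /u/ (V3): cluster /hm/ — the longest permitted-onset suffix is /m/; onset = /m/, preceding coda = /h/.
So the parse is gwehd.zih.mum.
Syllable 1 is /gwehd/ with coda /hd/, so it is closed.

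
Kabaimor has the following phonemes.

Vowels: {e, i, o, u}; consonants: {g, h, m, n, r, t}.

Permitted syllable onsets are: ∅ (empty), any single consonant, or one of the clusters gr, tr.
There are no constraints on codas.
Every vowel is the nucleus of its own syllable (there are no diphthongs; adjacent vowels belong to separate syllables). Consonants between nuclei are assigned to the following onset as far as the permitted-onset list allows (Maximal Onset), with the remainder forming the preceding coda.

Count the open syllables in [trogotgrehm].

Nuclei (vowels): o, o, e → 3 syllables.
/o…o/ gap (V1→V2): just /g/ — single C goes to the following onset.
/o…e/ gap (V2→V3): /tgr/ — longest licit onset from the right is /gr/, leaving /t/ as coda.
Result: tro.got.grehm.
Classifying each syllable: /tro/ (open), /got/ (closed), /grehm/ (closed).
Open syllables: 1.

1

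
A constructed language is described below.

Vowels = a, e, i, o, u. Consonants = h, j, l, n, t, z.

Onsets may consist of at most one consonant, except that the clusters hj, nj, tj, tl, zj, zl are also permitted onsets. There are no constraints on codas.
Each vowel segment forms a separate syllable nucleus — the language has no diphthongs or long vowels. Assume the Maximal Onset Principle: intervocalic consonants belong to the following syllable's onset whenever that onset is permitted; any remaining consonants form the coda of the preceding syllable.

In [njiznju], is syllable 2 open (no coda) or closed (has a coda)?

open

The vowels are i, u — 2 nuclei, so 2 syllables.
V1 /i/ – V2 /u/: /znj/ splits as /z/ + /nj/ (/nj/ is the longest suffix that is a licit onset).
Putting it together: njiz.nju.
Syllable 2 is /nju/; it ends in its nucleus with no coda, so it is open.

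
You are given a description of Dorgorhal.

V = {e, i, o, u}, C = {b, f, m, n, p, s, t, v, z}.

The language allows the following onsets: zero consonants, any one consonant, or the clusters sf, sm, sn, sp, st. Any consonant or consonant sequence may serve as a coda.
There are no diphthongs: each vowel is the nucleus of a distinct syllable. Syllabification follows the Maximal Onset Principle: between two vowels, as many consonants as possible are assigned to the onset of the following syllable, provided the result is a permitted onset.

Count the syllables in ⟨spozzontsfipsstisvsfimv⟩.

Nuclei (vowels): o, o, i, i, i → 5 syllables.

5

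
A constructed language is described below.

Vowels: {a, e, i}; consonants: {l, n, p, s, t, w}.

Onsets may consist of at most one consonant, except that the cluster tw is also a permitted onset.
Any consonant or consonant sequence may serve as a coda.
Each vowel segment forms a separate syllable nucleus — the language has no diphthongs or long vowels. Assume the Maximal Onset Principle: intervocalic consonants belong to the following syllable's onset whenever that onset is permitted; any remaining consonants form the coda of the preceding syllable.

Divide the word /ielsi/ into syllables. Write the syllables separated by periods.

The vowels are i, e, i — 3 nuclei, so 3 syllables.
V1 /i/ – V2 /e/: no consonants, so the boundary falls immediately after /i/.
V2 /e/ – V3 /i/: cluster /ls/ — the longest permitted-onset suffix is /s/; onset = /s/, preceding coda = /l/.

i.el.si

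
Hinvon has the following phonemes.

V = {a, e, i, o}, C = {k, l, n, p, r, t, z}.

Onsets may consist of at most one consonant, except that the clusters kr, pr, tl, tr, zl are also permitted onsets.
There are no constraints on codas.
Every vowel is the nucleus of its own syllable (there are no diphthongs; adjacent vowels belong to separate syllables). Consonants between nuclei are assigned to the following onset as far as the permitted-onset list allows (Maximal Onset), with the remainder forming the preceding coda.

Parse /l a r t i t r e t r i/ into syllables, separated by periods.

lar.ti.tre.tri

Nuclei (vowels): a, i, e, i → 4 syllables.
σ1/σ2 boundary: cluster /rt/ — the longest permitted-onset suffix is /t/; onset = /t/, preceding coda = /r/.
σ2/σ3 boundary: /tr/ is a licit onset in full, so it all attaches to the next syllable.
σ3/σ4 boundary: cluster /tr/ — /tr/ is itself a permitted onset, so the whole cluster goes right; preceding coda = ∅.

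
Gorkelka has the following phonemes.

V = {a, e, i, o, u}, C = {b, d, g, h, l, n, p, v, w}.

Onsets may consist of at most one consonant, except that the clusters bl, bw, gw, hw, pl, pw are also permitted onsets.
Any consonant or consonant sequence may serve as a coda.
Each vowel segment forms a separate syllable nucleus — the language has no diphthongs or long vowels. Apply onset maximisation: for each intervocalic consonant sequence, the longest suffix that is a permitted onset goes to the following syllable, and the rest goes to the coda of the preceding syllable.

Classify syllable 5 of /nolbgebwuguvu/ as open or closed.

open

The vowels are o, e, u, u, u — 5 nuclei, so 5 syllables.
/o…e/ gap (V1→V2): /lbg/ splits as /lb/ + /g/ (/g/ is the longest suffix that is a licit onset).
/e…u/ gap (V2→V3): /bw/ is a licit onset in full, so it all attaches to the next syllable.
/u…u/ gap (V3→V4): /g/ → onset of the next syllable (single consonants are always licit onsets).
/u…u/ gap (V4→V5): just /v/ — single C goes to the following onset.
Syllabification: nolb.ge.bwu.gu.vu.
Syllable 5 is /vu/; it ends in its nucleus with no coda, so it is open.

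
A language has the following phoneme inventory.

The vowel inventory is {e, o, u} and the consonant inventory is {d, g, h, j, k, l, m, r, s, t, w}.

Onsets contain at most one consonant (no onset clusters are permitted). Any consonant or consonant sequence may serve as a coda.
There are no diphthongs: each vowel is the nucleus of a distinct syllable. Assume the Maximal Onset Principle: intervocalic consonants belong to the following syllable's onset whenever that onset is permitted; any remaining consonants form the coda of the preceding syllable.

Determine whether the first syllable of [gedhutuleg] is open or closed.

The vowels are e, u, u, e — 4 nuclei, so 4 syllables.
V1 /e/ – V2 /u/: /dh/ — longest licit onset from the right is /h/, leaving /d/ as coda.
V2 /u/ – V3 /u/: just /t/ — single C goes to the following onset.
V3 /u/ – V4 /e/: /l/ → onset of the next syllable (single consonants are always licit onsets).
Syllabification: ged.hu.tu.leg.
Syllable 1 is /ged/ with coda /d/, so it is closed.

closed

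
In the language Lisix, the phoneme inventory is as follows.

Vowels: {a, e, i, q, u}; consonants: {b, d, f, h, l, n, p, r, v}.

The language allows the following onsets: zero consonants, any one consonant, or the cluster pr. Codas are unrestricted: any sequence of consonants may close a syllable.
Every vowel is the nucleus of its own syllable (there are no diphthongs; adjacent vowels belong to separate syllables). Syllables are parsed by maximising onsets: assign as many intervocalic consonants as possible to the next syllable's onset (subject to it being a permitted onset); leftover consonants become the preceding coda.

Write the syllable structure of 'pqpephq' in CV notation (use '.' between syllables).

Nuclei (vowels): q, e, q → 3 syllables.
/q…e/ gap (V1→V2): just /p/ — single C goes to the following onset.
/e…q/ gap (V2→V3): /ph/ splits as /p/ + /h/ (/h/ is the longest suffix that is a licit onset).
Syllabification: pq.pep.hq.
Mapping each syllable to C/V: /pq/ → CV, /pep/ → CVC, /hq/ → CV.

CV.CVC.CV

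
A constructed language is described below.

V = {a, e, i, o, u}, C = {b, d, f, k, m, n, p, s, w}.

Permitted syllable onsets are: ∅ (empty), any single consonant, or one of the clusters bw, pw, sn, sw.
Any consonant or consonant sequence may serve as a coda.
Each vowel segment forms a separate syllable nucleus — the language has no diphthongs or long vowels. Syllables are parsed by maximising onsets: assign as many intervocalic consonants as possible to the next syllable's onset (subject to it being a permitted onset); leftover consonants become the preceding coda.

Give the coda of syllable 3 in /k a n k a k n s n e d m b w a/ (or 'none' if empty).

dm

Nuclei (vowels): a, a, e, a → 4 syllables.
Between /a/ (V1) and /a/ (V2): /nk/; trying suffixes from longest down, /k/ is the first permitted one, so coda /n/ | onset /k/.
Between /a/ (V2) and /e/ (V3): /knsn/ — longest licit onset from the right is /sn/, leaving /kn/ as coda.
Between /e/ (V3) and /a/ (V4): /dmbw/; trying suffixes from longest down, /bw/ is the first permitted one, so coda /dm/ | onset /bw/.
Result: kan.kakn.snedm.bwa.
Syllable 3 is /snedm/: onset /sn/, nucleus /e/, coda /dm/.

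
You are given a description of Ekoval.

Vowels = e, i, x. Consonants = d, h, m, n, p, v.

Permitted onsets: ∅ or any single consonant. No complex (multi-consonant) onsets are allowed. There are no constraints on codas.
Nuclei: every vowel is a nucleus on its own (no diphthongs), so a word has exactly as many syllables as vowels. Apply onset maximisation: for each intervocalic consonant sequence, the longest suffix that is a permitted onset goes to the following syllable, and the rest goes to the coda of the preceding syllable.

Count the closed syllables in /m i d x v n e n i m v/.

Vowels present: i, x, e, i; each is a nucleus, giving 4 syllables.
σ1/σ2 boundary: /d/ is a single consonant, so it becomes the next onset.
σ2/σ3 boundary: /vn/ splits as /v/ + /n/ (/n/ is the longest suffix that is a licit onset).
σ3/σ4 boundary: /n/ → onset of the next syllable (single consonants are always licit onsets).
Putting it together: mi.dxv.ne.nimv.
Classifying each syllable: /mi/ (open), /dxv/ (closed), /ne/ (open), /nimv/ (closed).
Closed syllables: 2.

2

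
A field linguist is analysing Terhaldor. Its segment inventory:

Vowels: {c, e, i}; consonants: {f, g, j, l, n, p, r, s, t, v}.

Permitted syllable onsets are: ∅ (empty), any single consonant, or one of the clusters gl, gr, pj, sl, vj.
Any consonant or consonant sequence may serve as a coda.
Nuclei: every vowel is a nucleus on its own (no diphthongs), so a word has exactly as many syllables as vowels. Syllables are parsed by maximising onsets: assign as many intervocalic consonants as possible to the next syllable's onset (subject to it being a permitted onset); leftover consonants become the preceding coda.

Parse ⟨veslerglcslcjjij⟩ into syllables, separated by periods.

ve.sler.glc.slcj.jij

Vowels present: e, e, c, c, i; each is a nucleus, giving 5 syllables.
/e…e/ gap (V1→V2): cluster /sl/ — /sl/ is itself a permitted onset, so the whole cluster goes right; preceding coda = ∅.
/e…c/ gap (V2→V3): cluster /rgl/ — the longest permitted-onset suffix is /gl/; onset = /gl/, preceding coda = /r/.
/c…c/ gap (V3→V4): /sl/ — entire cluster is a permitted onset → onset /sl/, coda ∅.
/c…i/ gap (V4→V5): cluster /jj/ — the longest permitted-onset suffix is /j/; onset = /j/, preceding coda = /j/.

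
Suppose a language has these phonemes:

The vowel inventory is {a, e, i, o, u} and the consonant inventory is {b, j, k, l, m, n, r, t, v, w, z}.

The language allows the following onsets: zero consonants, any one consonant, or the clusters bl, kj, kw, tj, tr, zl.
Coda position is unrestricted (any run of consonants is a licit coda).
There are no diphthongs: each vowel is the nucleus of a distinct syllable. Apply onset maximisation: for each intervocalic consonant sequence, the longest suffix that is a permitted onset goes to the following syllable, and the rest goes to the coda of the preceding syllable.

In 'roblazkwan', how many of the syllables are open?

1

Nuclei (vowels): o, a, a → 3 syllables.
Between /o/ (V1) and /a/ (V2): cluster /bl/ — /bl/ is itself a permitted onset, so the whole cluster goes right; preceding coda = ∅.
Between /a/ (V2) and /a/ (V3): cluster /zkw/ — the longest permitted-onset suffix is /kw/; onset = /kw/, preceding coda = /z/.
Syllabification: ro.blaz.kwan.
Classifying each syllable: /ro/ (open), /blaz/ (closed), /kwan/ (closed).
Open syllables: 1.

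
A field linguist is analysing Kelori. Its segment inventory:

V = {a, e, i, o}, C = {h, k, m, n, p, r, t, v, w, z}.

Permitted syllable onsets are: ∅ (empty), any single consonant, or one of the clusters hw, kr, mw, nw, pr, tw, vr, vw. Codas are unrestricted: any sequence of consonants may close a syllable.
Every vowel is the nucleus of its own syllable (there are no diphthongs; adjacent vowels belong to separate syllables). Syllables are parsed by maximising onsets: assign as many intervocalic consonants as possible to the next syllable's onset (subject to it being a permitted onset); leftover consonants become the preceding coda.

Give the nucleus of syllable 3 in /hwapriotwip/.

o

Vowels present: a, i, o, i; each is a nucleus, giving 4 syllables.
The third nucleus (vowel 3 from the left) is /o/.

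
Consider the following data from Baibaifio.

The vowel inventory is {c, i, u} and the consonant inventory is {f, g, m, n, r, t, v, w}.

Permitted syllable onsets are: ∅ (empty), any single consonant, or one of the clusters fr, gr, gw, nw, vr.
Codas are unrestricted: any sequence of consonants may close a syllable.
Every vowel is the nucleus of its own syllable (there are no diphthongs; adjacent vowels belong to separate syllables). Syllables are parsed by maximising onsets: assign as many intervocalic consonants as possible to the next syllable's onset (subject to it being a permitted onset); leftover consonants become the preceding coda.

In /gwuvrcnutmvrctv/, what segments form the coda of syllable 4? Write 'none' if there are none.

Vowels present: u, c, u, c; each is a nucleus, giving 4 syllables.
V1 /u/ – V2 /c/: /vr/ is a licit onset in full, so it all attaches to the next syllable.
V2 /c/ – V3 /u/: just /n/ — single C goes to the following onset.
V3 /u/ – V4 /c/: /tmvr/ splits as /tm/ + /vr/ (/vr/ is the longest suffix that is a licit onset).
Putting it together: gwu.vrc.nutm.vrctv.
Syllable 4 is /vrctv/: onset /vr/, nucleus /c/, coda /tv/.

tv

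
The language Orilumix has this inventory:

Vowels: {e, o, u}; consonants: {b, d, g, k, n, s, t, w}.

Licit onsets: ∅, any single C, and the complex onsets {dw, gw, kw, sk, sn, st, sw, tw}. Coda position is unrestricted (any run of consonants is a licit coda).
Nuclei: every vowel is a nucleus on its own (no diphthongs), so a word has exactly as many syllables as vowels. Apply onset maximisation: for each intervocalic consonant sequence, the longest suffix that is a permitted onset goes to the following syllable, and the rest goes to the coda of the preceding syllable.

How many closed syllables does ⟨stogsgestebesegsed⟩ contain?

3

Nuclei (vowels): o, e, e, e, e, e → 6 syllables.
/o…e/ gap (V1→V2): /gsg/ splits as /gs/ + /g/ (/g/ is the longest suffix that is a licit onset).
/e…e/ gap (V2→V3): cluster /st/ — /st/ is itself a permitted onset, so the whole cluster goes right; preceding coda = ∅.
/e…e/ gap (V3→V4): /b/ → onset of the next syllable (single consonants are always licit onsets).
/e…e/ gap (V4→V5): /s/ → onset of the next syllable (single consonants are always licit onsets).
/e…e/ gap (V5→V6): /gs/ — longest licit onset from the right is /s/, leaving /g/ as coda.
Result: stogs.ge.ste.be.seg.sed.
Classifying each syllable: /stogs/ (closed), /ge/ (open), /ste/ (open), /be/ (open), /seg/ (closed), /sed/ (closed).
Closed syllables: 3.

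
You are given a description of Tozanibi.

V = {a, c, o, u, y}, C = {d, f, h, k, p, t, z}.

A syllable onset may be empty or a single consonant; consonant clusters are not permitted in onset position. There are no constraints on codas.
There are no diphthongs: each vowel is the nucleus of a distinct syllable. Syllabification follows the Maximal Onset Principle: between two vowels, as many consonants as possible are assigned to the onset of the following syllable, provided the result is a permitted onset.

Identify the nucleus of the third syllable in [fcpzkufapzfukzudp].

a

The vowels are c, u, a, u, u — 5 nuclei, so 5 syllables.
The third nucleus (vowel 3 from the left) is /a/.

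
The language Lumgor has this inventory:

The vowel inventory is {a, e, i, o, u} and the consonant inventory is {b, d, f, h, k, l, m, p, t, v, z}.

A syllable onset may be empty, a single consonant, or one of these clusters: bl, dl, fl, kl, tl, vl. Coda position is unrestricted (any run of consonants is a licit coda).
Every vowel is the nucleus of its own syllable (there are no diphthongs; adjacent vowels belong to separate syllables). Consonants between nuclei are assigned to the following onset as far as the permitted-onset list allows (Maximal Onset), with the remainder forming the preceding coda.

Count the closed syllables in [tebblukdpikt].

Nuclei (vowels): e, u, i → 3 syllables.
V1 /e/ – V2 /u/: /bbl/; trying suffixes from longest down, /bl/ is the first permitted one, so coda /b/ | onset /bl/.
V2 /u/ – V3 /i/: /kdp/ — longest licit onset from the right is /p/, leaving /kd/ as coda.
Syllabification: teb.blukd.pikt.
Classifying each syllable: /teb/ (closed), /blukd/ (closed), /pikt/ (closed).
Closed syllables: 3.

3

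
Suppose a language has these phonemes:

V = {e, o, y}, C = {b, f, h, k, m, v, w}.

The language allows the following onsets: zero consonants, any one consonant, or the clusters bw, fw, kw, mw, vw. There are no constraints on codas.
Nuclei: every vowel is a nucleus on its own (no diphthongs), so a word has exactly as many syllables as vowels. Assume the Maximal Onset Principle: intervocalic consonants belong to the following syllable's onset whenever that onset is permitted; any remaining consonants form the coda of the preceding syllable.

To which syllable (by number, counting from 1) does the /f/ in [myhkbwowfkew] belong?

Vowels present: y, o, e; each is a nucleus, giving 3 syllables.
/y…o/ gap (V1→V2): /hkbw/; trying suffixes from longest down, /bw/ is the first permitted one, so coda /hk/ | onset /bw/.
/o…e/ gap (V2→V3): cluster /wfk/ — the longest permitted-onset suffix is /k/; onset = /k/, preceding coda = /wf/.
Result: myhk.bwowf.kew.
The /f/ is in the coda of syllable 2 (/bwowf/).

2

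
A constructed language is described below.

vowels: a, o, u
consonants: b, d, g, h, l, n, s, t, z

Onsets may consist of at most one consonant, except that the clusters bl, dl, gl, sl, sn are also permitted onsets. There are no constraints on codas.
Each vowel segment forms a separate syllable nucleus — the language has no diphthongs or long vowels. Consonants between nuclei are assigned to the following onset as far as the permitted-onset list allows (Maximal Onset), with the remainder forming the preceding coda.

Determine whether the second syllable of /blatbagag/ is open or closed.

The vowels are a, a, a — 3 nuclei, so 3 syllables.
/a…a/ gap (V1→V2): cluster /tb/ — the longest permitted-onset suffix is /b/; onset = /b/, preceding coda = /t/.
/a…a/ gap (V2→V3): /g/ → onset of the next syllable (single consonants are always licit onsets).
Result: blat.ba.gag.
Syllable 2 is /ba/; it ends in its nucleus with no coda, so it is open.

open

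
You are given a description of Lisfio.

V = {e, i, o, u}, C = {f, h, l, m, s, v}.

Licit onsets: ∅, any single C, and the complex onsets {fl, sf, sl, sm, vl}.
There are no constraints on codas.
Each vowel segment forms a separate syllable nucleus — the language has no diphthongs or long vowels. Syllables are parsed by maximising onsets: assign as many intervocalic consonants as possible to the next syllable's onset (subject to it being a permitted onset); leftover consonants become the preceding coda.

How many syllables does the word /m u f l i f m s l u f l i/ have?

Nuclei (vowels): u, i, u, i → 4 syllables.

4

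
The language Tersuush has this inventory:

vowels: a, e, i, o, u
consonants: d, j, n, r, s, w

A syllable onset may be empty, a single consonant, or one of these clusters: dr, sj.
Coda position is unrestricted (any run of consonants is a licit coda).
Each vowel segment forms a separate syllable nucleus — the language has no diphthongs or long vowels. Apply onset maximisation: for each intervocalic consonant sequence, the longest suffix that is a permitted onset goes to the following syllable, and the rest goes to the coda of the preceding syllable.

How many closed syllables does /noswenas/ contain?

2

Nuclei (vowels): o, e, a → 3 syllables.
Between /o/ (V1) and /e/ (V2): /sw/ — longest licit onset from the right is /w/, leaving /s/ as coda.
Between /e/ (V2) and /a/ (V3): /n/ is a single consonant, so it becomes the next onset.
Result: nos.we.nas.
Classifying each syllable: /nos/ (closed), /we/ (open), /nas/ (closed).
Closed syllables: 2.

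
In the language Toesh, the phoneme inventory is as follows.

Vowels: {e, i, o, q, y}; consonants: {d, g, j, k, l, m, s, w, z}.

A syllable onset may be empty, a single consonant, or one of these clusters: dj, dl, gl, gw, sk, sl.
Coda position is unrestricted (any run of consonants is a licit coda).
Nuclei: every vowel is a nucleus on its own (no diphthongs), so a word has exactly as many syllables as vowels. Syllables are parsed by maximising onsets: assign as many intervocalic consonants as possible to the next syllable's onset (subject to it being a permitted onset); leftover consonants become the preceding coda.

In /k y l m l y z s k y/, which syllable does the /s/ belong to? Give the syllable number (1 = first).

Vowels present: y, y, y; each is a nucleus, giving 3 syllables.
/y…y/ gap (V1→V2): cluster /lml/ — the longest permitted-onset suffix is /l/; onset = /l/, preceding coda = /lm/.
/y…y/ gap (V2→V3): /zsk/ splits as /z/ + /sk/ (/sk/ is the longest suffix that is a licit onset).
Syllabification: kylm.lyz.sky.
The /s/ is in the onset of syllable 3 (/sky/).

3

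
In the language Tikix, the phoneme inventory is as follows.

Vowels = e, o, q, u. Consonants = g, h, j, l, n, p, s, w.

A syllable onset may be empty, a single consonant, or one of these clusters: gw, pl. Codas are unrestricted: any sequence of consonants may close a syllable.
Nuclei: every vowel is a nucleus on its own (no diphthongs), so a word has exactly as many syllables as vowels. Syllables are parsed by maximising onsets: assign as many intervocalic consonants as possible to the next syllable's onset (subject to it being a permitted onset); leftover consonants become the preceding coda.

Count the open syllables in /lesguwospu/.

2

Nuclei (vowels): e, u, o, u → 4 syllables.
σ1/σ2 boundary: cluster /sg/ — the longest permitted-onset suffix is /g/; onset = /g/, preceding coda = /s/.
σ2/σ3 boundary: /w/ → onset of the next syllable (single consonants are always licit onsets).
σ3/σ4 boundary: cluster /sp/ — the longest permitted-onset suffix is /p/; onset = /p/, preceding coda = /s/.
Syllabification: les.gu.wos.pu.
Classifying each syllable: /les/ (closed), /gu/ (open), /wos/ (closed), /pu/ (open).
Open syllables: 2.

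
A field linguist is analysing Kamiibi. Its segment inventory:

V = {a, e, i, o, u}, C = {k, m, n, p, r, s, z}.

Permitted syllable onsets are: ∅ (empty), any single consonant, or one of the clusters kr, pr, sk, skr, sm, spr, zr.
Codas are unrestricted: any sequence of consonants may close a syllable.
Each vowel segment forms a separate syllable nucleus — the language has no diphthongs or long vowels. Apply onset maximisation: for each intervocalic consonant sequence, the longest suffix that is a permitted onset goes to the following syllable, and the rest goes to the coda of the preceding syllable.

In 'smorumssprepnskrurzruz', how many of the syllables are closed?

Vowels present: o, u, e, u, u; each is a nucleus, giving 5 syllables.
σ1/σ2 boundary: /r/ is a single consonant, so it becomes the next onset.
σ2/σ3 boundary: /msspr/ splits as /ms/ + /spr/ (/spr/ is the longest suffix that is a licit onset).
σ3/σ4 boundary: /pnskr/ — longest licit onset from the right is /skr/, leaving /pn/ as coda.
σ4/σ5 boundary: /rzr/; trying suffixes from longest down, /zr/ is the first permitted one, so coda /r/ | onset /zr/.
Result: smo.rums.sprepn.skrur.zruz.
Classifying each syllable: /smo/ (open), /rums/ (closed), /sprepn/ (closed), /skrur/ (closed), /zruz/ (closed).
Closed syllables: 4.

4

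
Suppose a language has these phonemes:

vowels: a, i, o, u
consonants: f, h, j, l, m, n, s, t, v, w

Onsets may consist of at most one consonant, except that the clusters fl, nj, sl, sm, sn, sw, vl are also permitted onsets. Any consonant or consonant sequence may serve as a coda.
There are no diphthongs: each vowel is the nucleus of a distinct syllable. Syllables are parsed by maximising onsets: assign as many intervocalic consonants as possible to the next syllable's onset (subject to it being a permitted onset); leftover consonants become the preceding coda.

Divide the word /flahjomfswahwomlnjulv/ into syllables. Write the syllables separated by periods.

flah.jomf.swah.woml.njulv

The vowels are a, o, a, o, u — 5 nuclei, so 5 syllables.
/a…o/ gap (V1→V2): /hj/ splits as /h/ + /j/ (/j/ is the longest suffix that is a licit onset).
/o…a/ gap (V2→V3): cluster /mfsw/ — the longest permitted-onset suffix is /sw/; onset = /sw/, preceding coda = /mf/.
/a…o/ gap (V3→V4): cluster /hw/ — the longest permitted-onset suffix is /w/; onset = /w/, preceding coda = /h/.
/o…u/ gap (V4→V5): /mlnj/ — longest licit onset from the right is /nj/, leaving /ml/ as coda.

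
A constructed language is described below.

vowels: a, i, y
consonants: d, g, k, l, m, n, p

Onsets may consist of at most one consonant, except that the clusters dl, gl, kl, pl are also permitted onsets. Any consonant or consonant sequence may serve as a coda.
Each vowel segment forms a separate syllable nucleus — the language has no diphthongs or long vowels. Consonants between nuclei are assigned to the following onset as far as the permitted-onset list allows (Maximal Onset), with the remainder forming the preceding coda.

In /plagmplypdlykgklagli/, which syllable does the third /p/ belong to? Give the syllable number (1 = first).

The vowels are a, y, y, a, i — 5 nuclei, so 5 syllables.
/a…y/ gap (V1→V2): /gmpl/; trying suffixes from longest down, /pl/ is the first permitted one, so coda /gm/ | onset /pl/.
/y…y/ gap (V2→V3): /pdl/ — longest licit onset from the right is /dl/, leaving /p/ as coda.
/y…a/ gap (V3→V4): /kgkl/ splits as /kg/ + /kl/ (/kl/ is the longest suffix that is a licit onset).
/a…i/ gap (V4→V5): /gl/ is a licit onset in full, so it all attaches to the next syllable.
Syllabification: plagm.plyp.dlykg.kla.gli.
The third /p/ is in the coda of syllable 2 (/plyp/).

2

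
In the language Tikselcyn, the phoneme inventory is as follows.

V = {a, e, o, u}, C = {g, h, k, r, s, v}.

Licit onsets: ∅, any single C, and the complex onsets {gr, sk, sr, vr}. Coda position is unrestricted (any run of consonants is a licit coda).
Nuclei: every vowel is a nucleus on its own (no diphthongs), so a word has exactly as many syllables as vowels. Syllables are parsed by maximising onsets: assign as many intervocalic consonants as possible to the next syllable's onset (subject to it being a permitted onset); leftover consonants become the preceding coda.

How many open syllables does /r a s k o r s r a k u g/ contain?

Vowels present: a, o, a, u; each is a nucleus, giving 4 syllables.
V1 /a/ – V2 /o/: /sk/ is a licit onset in full, so it all attaches to the next syllable.
V2 /o/ – V3 /a/: /rsr/ splits as /r/ + /sr/ (/sr/ is the longest suffix that is a licit onset).
V3 /a/ – V4 /u/: /k/ is a single consonant, so it becomes the next onset.
Putting it together: ra.skor.sra.kug.
Classifying each syllable: /ra/ (open), /skor/ (closed), /sra/ (open), /kug/ (closed).
Open syllables: 2.

2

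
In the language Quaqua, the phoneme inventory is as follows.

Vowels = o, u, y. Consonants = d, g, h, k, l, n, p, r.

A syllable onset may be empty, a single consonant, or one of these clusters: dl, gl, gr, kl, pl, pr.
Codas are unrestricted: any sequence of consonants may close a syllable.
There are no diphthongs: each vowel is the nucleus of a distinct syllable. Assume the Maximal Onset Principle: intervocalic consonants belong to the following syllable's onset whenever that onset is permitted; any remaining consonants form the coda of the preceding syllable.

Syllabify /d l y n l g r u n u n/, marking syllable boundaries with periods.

dlynl.gru.nun

Nuclei (vowels): y, u, u → 3 syllables.
σ1/σ2 boundary: /nlgr/ — longest licit onset from the right is /gr/, leaving /nl/ as coda.
σ2/σ3 boundary: /n/ → onset of the next syllable (single consonants are always licit onsets).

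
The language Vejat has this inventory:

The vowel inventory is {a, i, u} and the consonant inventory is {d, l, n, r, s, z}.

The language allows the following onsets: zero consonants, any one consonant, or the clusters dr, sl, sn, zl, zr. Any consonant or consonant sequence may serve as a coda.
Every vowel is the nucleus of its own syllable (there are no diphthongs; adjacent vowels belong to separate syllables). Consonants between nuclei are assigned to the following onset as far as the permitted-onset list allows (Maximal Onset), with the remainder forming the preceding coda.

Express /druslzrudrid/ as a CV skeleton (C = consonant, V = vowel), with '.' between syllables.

Nuclei (vowels): u, u, i → 3 syllables.
Between /u/ (V1) and /u/ (V2): cluster /slzr/ — the longest permitted-onset suffix is /zr/; onset = /zr/, preceding coda = /sl/.
Between /u/ (V2) and /i/ (V3): /dr/ — entire cluster is a permitted onset → onset /dr/, coda ∅.
Putting it together: drusl.zru.drid.
Mapping each syllable to C/V: /drusl/ → CCVCC, /zru/ → CCV, /drid/ → CCVC.

CCVCC.CCV.CCVC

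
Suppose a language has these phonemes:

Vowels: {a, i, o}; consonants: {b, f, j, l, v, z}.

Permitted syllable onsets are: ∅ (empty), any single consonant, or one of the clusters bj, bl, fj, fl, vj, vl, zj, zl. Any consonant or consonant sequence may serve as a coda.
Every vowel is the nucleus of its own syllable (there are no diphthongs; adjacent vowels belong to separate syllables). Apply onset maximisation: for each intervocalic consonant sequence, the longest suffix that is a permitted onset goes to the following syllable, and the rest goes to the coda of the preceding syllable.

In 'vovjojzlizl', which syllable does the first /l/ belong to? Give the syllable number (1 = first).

Nuclei (vowels): o, o, i → 3 syllables.
Between /o/ (V1) and /o/ (V2): /vj/ is a licit onset in full, so it all attaches to the next syllable.
Between /o/ (V2) and /i/ (V3): /jzl/ — longest licit onset from the right is /zl/, leaving /j/ as coda.
Syllabification: vo.vjoj.zlizl.
The first /l/ is in the onset of syllable 3 (/zlizl/).

3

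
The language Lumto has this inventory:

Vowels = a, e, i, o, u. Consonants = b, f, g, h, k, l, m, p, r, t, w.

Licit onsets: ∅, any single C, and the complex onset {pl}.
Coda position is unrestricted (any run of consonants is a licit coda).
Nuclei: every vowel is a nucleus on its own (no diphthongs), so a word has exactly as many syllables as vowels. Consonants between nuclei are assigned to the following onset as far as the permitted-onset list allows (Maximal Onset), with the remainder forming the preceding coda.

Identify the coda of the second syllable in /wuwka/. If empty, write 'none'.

Vowels present: u, a; each is a nucleus, giving 2 syllables.
Between /u/ (V1) and /a/ (V2): /wk/; trying suffixes from longest down, /k/ is the first permitted one, so coda /w/ | onset /k/.
Putting it together: wuw.ka.
Syllable 2 is /ka/: onset /k/, nucleus /a/, coda ∅.

none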